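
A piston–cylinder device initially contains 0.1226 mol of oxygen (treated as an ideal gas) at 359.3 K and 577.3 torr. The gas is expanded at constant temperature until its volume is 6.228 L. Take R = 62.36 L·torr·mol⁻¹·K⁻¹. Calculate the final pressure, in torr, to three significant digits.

From PV = nRT: V₁ = nRT₁/P₁ = 4.758 L.
Isothermal, so P V is constant: T₂ = T₁; P₂ = P₁·(V₁/V₂) = 441.1 torr.

P₂ ≈ 441 torr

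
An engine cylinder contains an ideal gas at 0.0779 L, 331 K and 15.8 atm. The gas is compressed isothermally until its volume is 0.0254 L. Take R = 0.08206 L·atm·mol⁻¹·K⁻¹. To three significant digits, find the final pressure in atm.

P₂ ≈ 48.5 atm

Isothermal, so P V is constant: T₂ = T₁; P₂ = P₁·(V₁/V₂) = 48.46 atm.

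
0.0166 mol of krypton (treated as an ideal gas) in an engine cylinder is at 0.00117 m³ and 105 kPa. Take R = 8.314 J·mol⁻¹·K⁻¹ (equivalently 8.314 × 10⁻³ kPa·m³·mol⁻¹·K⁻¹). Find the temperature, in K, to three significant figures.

PV = nRT ⇒ T = PV/(nR) = (105 × 0.00117) / (0.0166 × 8.314 × 10⁻³)

T ≈ 890 K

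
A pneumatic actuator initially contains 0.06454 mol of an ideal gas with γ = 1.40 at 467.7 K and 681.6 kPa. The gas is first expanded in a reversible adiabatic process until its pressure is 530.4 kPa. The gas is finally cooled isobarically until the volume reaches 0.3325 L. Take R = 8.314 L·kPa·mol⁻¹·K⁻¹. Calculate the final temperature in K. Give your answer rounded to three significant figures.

T₃ ≈ 329 K

From PV = nRT: V₁ = nRT₁/P₁ = 0.3682 L.
Reversible adiabatic, γ = 1.40: T₂ = T₁·(P₂/P₁)^((γ−1)/γ) = 435.4 K; V₂ = V₁·(P₁/P₂)^(1/γ) = 0.4404 L.
P constant ⇒ V ∝ T: P₃ = P₂; T₃ = T₂·(V₃/V₂) = 328.7 K.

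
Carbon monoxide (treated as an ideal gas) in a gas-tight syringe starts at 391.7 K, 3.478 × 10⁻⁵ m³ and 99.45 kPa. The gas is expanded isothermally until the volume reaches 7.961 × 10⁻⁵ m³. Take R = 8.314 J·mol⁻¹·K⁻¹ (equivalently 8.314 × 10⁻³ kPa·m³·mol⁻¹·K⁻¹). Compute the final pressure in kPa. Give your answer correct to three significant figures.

T constant ⇒ Boyle's law P V = const: T₂ = T₁; P₂ = P₁·(V₁/V₂) = 43.45 kPa.

P₂ ≈ 43.4 kPa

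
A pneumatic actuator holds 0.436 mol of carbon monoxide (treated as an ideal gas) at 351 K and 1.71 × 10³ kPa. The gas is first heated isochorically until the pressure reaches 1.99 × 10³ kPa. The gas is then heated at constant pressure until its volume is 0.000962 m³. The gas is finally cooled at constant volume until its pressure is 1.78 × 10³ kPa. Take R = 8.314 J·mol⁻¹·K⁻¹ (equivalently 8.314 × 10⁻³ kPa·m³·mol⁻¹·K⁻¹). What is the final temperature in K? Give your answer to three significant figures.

From PV = nRT: V₁ = nRT₁/P₁ = 0.0007441 m³.
V constant ⇒ P ∝ T: V₂ = V₁; T₂ = T₁·(P₂/P₁) = 408.5 K.
Isobaric, so V/T is constant: P₃ = P₂; T₃ = T₂·(V₃/V₂) = 528.1 K.
V constant ⇒ P ∝ T: V₄ = V₃; T₄ = T₃·(P₄/P₃) = 472.4 K.

T₄ ≈ 472 K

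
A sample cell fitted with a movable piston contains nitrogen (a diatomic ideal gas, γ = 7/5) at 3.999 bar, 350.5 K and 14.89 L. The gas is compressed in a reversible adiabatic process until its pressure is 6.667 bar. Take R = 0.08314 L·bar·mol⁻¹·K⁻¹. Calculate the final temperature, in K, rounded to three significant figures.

Reversible adiabatic, γ = 7/5: T₂ = T₁·(P₂/P₁)^((γ−1)/γ) = 405.6 K; V₂ = V₁·(P₁/P₂)^(1/γ) = 10.34 L.

T₂ ≈ 406 K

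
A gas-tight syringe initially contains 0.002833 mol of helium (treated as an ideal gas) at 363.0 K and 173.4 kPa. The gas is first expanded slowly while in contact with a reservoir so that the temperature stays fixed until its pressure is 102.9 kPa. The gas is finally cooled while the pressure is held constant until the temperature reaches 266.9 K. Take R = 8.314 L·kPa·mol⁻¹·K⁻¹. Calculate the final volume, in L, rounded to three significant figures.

V₃ ≈ 0.0611 L

From PV = nRT: V₁ = nRT₁/P₁ = 0.04931 L.
Isothermal, so P V is constant: T₂ = T₁; V₂ = V₁·(P₁/P₂) = 0.08309 L.
Isobaric, so V/T is constant: P₃ = P₂; V₃ = V₂·(T₃/T₂) = 0.06109 L.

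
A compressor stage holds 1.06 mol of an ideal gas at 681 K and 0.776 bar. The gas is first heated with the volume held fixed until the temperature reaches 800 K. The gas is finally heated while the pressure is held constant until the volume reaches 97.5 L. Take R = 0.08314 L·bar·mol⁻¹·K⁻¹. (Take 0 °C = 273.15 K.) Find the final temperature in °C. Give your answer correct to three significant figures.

T₃ ≈ 735 °C

From PV = nRT: V₁ = nRT₁/P₁ = 77.34 L.
Isochoric, so P/T is constant: V₂ = V₁; P₂ = P₁·(T₂/T₁) = 0.9116 bar.
Isobaric, so V/T is constant: P₃ = P₂; T₃ = T₂·(V₃/V₂) = 1009 K.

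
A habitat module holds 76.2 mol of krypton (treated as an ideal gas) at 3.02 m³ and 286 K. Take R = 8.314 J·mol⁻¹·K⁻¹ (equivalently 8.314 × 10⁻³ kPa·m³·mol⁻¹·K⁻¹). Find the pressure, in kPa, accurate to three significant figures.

PV = nRT ⇒ P = nRT/V = (76.2 × 8.314 × 10⁻³ × 286) / 3.02

P ≈ 60.0 kPa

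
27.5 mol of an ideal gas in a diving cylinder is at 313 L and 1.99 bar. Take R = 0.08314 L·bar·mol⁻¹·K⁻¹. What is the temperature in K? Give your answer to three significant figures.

T ≈ 272 K

PV = nRT ⇒ T = PV/(nR) = (1.99 × 313) / (27.5 × 0.08314)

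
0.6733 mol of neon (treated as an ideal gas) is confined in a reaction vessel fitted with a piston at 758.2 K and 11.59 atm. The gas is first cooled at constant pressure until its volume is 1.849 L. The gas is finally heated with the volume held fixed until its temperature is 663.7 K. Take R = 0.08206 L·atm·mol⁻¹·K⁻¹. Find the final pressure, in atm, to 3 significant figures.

P₃ ≈ 19.8 atm

From PV = nRT: V₁ = nRT₁/P₁ = 3.614 L.
Isobaric, so V/T is constant: P₂ = P₁; T₂ = T₁·(V₂/V₁) = 387.9 K.
V constant ⇒ P ∝ T: V₃ = V₂; P₃ = P₂·(T₃/T₂) = 19.83 atm.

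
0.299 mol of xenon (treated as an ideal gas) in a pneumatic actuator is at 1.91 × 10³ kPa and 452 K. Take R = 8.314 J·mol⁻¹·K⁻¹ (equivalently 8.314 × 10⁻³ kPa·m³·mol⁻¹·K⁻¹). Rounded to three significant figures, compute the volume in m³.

V ≈ 0.000588 m³

PV = nRT ⇒ V = nRT/P = (0.299 × 8.314 × 10⁻³ × 452) / 1.91e+03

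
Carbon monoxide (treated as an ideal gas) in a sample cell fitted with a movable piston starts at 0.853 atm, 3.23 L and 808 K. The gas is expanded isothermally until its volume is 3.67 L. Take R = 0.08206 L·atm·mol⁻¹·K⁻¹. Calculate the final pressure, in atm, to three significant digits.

P₂ ≈ 0.751 atm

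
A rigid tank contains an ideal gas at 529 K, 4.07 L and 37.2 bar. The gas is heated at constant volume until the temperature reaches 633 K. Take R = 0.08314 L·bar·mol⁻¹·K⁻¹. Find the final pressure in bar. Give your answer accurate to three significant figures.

P₂ ≈ 44.5 bar

V constant ⇒ P ∝ T: V₂ = V₁; P₂ = P₁·(T₂/T₁) = 44.51 bar.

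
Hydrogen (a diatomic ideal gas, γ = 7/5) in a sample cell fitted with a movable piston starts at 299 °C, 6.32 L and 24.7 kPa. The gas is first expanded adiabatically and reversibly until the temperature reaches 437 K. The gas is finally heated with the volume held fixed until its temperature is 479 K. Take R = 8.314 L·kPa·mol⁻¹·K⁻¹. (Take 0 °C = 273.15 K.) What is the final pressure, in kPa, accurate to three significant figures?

P₃ ≈ 10.5 kPa

Convert: T₁ = 572.1 K.
Adiabatic (γ = 7/5), T V^(γ−1) and P V^γ constant: P₂ = P₁·(T₂/T₁)^(γ/(γ−1)) = 9.618 kPa; V₂ = V₁·(T₁/T₂)^(1/(γ−1)) = 12.40 L.
Isochoric, so P/T is constant: V₃ = V₂; P₃ = P₂·(T₃/T₂) = 10.54 kPa.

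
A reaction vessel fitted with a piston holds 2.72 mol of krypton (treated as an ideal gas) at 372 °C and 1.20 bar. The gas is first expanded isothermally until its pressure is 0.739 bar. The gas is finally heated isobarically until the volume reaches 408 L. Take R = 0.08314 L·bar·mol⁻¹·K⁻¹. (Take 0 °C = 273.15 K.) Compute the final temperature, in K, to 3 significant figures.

T₃ ≈ 1.33e+03 K

Convert: T₁ = 645.1 K.
From PV = nRT: V₁ = nRT₁/P₁ = 121.6 L.
Isothermal, so P V is constant: T₂ = T₁; V₂ = V₁·(P₁/P₂) = 197.4 L.
Isobaric, so V/T is constant: P₃ = P₂; T₃ = T₂·(V₃/V₂) = 1333 K.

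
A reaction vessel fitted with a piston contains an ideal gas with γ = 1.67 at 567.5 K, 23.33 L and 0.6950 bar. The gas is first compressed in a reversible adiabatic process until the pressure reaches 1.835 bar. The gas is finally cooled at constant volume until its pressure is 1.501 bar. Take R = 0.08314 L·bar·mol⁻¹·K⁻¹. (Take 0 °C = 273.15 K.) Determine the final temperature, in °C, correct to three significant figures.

T₃ ≈ 412 °C

Reversible adiabatic, γ = 1.67: T₂ = T₁·(P₂/P₁)^((γ−1)/γ) = 837.8 K; V₂ = V₁·(P₁/P₂)^(1/γ) = 13.04 L.
V constant ⇒ P ∝ T: V₃ = V₂; T₃ = T₂·(P₃/P₂) = 685.3 K.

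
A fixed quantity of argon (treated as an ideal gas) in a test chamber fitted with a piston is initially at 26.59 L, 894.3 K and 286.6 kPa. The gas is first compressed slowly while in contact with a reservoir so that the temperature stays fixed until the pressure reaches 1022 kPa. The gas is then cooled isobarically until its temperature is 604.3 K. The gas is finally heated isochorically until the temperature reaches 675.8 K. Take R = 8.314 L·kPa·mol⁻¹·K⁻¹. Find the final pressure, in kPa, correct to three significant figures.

P₄ ≈ 1.14e+03 kPa

T constant ⇒ Boyle's law P V = const: T₂ = T₁; V₂ = V₁·(P₁/P₂) = 7.457 L.
Isobaric, so V/T is constant: P₃ = P₂; V₃ = V₂·(T₃/T₂) = 5.039 L.
Isochoric, so P/T is constant: V₄ = V₃; P₄ = P₃·(T₄/T₃) = 1143 kPa.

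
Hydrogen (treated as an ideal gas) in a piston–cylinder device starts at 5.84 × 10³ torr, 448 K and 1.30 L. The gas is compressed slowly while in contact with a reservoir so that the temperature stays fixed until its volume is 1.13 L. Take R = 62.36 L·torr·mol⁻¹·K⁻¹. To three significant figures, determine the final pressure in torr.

P₂ ≈ 6.72e+03 torr

T constant ⇒ Boyle's law P V = const: T₂ = T₁; P₂ = P₁·(V₁/V₂) = 6719 torr.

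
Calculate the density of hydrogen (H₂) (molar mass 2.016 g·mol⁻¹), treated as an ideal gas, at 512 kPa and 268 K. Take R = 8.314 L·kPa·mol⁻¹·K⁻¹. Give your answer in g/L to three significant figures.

ρ ≈ 0.463 g/L

ρ = PM/(RT) = (512 × 2.016) / (8.314 × 268.0)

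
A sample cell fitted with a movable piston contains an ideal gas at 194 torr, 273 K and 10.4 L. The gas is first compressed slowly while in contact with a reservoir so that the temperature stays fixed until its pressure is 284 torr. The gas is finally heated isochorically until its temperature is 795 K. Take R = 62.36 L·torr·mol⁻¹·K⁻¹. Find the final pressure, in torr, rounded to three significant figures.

T constant ⇒ Boyle's law P V = const: T₂ = T₁; V₂ = V₁·(P₁/P₂) = 7.104 L.
Isochoric, so P/T is constant: V₃ = V₂; P₃ = P₂·(T₃/T₂) = 827.0 torr.

P₃ ≈ 827 torr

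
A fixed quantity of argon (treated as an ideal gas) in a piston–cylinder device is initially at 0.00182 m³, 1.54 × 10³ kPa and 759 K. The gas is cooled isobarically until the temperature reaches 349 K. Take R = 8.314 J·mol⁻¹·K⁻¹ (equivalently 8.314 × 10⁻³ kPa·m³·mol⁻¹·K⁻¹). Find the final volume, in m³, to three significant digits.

V₂ ≈ 0.000837 m³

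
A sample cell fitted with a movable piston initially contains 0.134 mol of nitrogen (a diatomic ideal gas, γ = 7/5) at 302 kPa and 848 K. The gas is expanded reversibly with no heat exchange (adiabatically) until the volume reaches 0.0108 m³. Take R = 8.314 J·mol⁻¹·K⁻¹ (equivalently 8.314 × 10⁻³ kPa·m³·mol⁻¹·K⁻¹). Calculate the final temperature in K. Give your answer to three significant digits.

T₂ ≈ 517 K

From PV = nRT: V₁ = nRT₁/P₁ = 0.003128 m³.
Adiabatic (γ = 7/5), T V^(γ−1) and P V^γ constant: T₂ = T₁·(V₁/V₂)^(γ−1) = 516.6 K; P₂ = P₁·(V₁/V₂)^γ = 53.29 kPa.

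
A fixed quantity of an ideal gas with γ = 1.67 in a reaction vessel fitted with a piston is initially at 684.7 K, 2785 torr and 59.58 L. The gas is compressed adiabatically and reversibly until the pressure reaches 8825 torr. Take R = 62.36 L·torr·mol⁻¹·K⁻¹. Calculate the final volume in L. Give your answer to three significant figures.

Adiabatic (γ = 1.67), T V^(γ−1) and P V^γ constant: T₂ = T₁·(P₂/P₁)^((γ−1)/γ) = 1088 K; V₂ = V₁·(P₁/P₂)^(1/γ) = 29.87 L.

V₂ ≈ 29.9 L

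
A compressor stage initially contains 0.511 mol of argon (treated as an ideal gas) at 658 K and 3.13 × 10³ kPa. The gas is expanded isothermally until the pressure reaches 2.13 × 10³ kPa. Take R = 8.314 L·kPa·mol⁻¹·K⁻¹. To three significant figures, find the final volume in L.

V₂ ≈ 1.31 L

From PV = nRT: V₁ = nRT₁/P₁ = 0.8931 L.
Isothermal, so P V is constant: T₂ = T₁; V₂ = V₁·(P₁/P₂) = 1.312 L.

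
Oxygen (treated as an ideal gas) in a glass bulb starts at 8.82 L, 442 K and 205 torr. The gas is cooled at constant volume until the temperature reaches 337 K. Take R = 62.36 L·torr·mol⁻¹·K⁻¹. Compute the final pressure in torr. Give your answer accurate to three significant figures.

P₂ ≈ 156 torr

V constant ⇒ P ∝ T: V₂ = V₁; P₂ = P₁·(T₂/T₁) = 156.3 torr.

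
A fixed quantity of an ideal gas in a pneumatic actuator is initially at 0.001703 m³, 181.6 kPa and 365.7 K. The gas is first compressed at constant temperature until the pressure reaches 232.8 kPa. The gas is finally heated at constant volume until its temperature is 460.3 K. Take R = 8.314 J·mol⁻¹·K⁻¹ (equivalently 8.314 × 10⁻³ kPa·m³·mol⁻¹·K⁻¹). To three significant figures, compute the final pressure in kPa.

P₃ ≈ 293 kPa

Isothermal, so P V is constant: T₂ = T₁; V₂ = V₁·(P₁/P₂) = 0.001328 m³.
Isochoric, so P/T is constant: V₃ = V₂; P₃ = P₂·(T₃/T₂) = 293.0 kPa.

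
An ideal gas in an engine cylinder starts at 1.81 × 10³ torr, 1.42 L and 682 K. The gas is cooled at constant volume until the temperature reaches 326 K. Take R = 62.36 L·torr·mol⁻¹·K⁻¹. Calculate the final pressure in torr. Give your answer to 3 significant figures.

P₂ ≈ 865 torr

V constant ⇒ P ∝ T: V₂ = V₁; P₂ = P₁·(T₂/T₁) = 865.2 torr.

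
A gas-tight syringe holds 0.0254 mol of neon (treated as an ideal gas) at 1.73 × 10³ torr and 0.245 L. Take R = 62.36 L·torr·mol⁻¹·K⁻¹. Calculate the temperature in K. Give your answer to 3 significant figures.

T ≈ 268 K

PV = nRT ⇒ T = PV/(nR) = (1.73e+03 × 0.245) / (0.0254 × 62.36)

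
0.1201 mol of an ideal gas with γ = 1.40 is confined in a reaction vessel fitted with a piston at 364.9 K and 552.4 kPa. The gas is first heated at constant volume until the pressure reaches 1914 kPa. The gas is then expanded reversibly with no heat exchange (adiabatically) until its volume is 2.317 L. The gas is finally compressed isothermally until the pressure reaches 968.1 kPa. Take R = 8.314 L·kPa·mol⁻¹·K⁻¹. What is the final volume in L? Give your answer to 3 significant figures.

From PV = nRT: V₁ = nRT₁/P₁ = 0.6596 L.
Isochoric, so P/T is constant: V₂ = V₁; T₂ = T₁·(P₂/P₁) = 1264 K.
Adiabatic (γ = 1.40), T V^(γ−1) and P V^γ constant: T₃ = T₂·(V₂/V₃)^(γ−1) = 764.9 K; P₃ = P₂·(V₂/V₃)^γ = 329.6 kPa.
T constant ⇒ Boyle's law P V = const: T₄ = T₃; V₄ = V₃·(P₃/P₄) = 0.7889 L.

V₄ ≈ 0.789 L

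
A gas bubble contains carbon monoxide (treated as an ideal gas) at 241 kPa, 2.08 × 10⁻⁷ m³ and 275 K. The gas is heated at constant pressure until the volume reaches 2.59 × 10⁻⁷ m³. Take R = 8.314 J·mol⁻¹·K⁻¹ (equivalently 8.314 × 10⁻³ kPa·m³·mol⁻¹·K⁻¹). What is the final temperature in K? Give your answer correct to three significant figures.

T₂ ≈ 342 K

P constant ⇒ V ∝ T: P₂ = P₁; T₂ = T₁·(V₂/V₁) = 342.4 K.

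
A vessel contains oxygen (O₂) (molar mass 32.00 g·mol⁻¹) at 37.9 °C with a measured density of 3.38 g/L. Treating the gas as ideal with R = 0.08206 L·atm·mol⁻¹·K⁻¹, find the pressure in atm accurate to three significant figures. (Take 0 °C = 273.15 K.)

P ≈ 2.70 atm

ρ = PM/(RT) ⇒ P = ρRT/M = (3.38 × 0.08206 × 311.0) / 32.00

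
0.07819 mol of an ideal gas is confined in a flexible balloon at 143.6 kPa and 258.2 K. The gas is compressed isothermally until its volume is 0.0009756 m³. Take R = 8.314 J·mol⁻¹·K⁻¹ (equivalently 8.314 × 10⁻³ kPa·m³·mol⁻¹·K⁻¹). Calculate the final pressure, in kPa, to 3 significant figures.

P₂ ≈ 172 kPa

From PV = nRT: V₁ = nRT₁/P₁ = 0.001169 m³.
Isothermal, so P V is constant: T₂ = T₁; P₂ = P₁·(V₁/V₂) = 172.0 kPa.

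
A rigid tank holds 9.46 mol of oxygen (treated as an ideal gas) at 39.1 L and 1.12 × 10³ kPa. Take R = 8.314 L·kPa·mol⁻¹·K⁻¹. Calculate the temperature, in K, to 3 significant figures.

T ≈ 557 K

PV = nRT ⇒ T = PV/(nR) = (1.12e+03 × 39.1) / (9.46 × 8.314)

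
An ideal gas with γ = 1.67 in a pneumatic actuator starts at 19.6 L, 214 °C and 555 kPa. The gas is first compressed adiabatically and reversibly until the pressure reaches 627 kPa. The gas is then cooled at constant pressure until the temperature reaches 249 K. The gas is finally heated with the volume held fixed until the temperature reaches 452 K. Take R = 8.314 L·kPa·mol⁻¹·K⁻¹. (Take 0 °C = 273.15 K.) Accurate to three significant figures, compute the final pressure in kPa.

P₄ ≈ 1.14e+03 kPa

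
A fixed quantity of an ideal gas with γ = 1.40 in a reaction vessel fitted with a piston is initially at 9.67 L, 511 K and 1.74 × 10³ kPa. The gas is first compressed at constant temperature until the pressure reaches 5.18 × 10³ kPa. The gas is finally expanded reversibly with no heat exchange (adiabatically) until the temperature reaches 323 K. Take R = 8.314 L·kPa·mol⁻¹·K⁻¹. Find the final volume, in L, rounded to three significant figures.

V₃ ≈ 10.2 L

Isothermal, so P V is constant: T₂ = T₁; V₂ = V₁·(P₁/P₂) = 3.248 L.
Adiabatic (γ = 1.40), T V^(γ−1) and P V^γ constant: P₃ = P₂·(T₃/T₂)^(γ/(γ−1)) = 1040 kPa; V₃ = V₂·(T₂/T₃)^(1/(γ−1)) = 10.23 L.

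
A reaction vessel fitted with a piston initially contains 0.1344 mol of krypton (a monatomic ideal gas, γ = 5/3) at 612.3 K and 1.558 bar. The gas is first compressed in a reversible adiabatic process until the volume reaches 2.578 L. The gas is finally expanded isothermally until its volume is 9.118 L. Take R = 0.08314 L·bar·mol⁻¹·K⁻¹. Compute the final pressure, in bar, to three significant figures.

From PV = nRT: V₁ = nRT₁/P₁ = 4.391 L.
Adiabatic (γ = 5/3), T V^(γ−1) and P V^γ constant: T₂ = T₁·(V₁/V₂)^(γ−1) = 873.3 K; P₂ = P₁·(V₁/V₂)^γ = 3.785 bar.
T constant ⇒ Boyle's law P V = const: T₃ = T₂; P₃ = P₂·(V₂/V₃) = 1.070 bar.

P₃ ≈ 1.07 bar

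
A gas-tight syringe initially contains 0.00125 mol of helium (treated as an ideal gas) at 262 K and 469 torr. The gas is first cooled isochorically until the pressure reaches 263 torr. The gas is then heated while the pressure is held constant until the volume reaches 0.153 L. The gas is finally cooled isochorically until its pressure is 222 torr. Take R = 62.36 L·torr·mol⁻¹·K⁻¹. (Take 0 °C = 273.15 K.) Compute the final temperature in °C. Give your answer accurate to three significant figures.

From PV = nRT: V₁ = nRT₁/P₁ = 0.04355 L.
V constant ⇒ P ∝ T: V₂ = V₁; T₂ = T₁·(P₂/P₁) = 146.9 K.
Isobaric, so V/T is constant: P₃ = P₂; T₃ = T₂·(V₃/V₂) = 516.2 K.
Isochoric, so P/T is constant: V₄ = V₃; T₄ = T₃·(P₄/P₃) = 435.7 K.

T₄ ≈ 163 °C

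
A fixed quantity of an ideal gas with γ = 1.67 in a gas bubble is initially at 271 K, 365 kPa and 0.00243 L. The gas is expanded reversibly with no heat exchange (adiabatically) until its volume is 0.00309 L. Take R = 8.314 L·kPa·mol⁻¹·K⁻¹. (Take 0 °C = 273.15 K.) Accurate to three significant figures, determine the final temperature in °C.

Adiabatic (γ = 1.67), T V^(γ−1) and P V^γ constant: T₂ = T₁·(V₁/V₂)^(γ−1) = 230.7 K; P₂ = P₁·(V₁/V₂)^γ = 244.4 kPa.

T₂ ≈ -42.4 °C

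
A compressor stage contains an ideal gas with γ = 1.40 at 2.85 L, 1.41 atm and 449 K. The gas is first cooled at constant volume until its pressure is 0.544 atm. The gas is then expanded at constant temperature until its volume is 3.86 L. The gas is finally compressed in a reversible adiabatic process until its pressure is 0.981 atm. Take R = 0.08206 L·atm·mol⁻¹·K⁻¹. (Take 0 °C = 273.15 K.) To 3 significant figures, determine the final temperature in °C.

T₄ ≈ -49.6 °C

V constant ⇒ P ∝ T: V₂ = V₁; T₂ = T₁·(P₂/P₁) = 173.2 K.
Isothermal, so P V is constant: T₃ = T₂; P₃ = P₂·(V₂/V₃) = 0.4017 atm.
Reversible adiabatic, γ = 1.40: T₄ = T₃·(P₄/P₃)^((γ−1)/γ) = 223.6 K; V₄ = V₃·(P₃/P₄)^(1/γ) = 2.040 L.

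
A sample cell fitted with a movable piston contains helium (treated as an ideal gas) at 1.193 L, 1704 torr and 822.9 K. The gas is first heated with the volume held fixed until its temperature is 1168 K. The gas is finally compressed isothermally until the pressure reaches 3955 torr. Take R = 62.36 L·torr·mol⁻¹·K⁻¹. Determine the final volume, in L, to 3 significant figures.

V constant ⇒ P ∝ T: V₂ = V₁; P₂ = P₁·(T₂/T₁) = 2419 torr.
Isothermal, so P V is constant: T₃ = T₂; V₃ = V₂·(P₂/P₃) = 0.7296 L.

V₃ ≈ 0.730 L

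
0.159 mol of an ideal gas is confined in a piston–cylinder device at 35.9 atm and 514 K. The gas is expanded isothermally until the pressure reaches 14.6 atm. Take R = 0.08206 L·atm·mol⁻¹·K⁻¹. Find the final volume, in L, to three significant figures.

From PV = nRT: V₁ = nRT₁/P₁ = 0.1868 L.
Isothermal, so P V is constant: T₂ = T₁; V₂ = V₁·(P₁/P₂) = 0.4593 L.

V₂ ≈ 0.459 L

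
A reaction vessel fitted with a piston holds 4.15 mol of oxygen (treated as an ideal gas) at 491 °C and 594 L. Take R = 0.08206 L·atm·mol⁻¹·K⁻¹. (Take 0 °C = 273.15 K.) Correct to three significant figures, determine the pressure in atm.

Convert: T = 764.15 K.
PV = nRT ⇒ P = nRT/V = (4.15 × 0.08206 × 764.15) / 594

P ≈ 0.438 atm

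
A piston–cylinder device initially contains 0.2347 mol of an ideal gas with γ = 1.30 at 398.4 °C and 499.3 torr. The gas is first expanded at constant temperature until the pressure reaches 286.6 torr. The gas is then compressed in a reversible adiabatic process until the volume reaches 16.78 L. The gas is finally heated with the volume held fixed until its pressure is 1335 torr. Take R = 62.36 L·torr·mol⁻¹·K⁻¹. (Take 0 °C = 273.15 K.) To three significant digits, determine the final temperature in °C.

T₄ ≈ 1.26e+03 °C

Convert: T₁ = 671.5 K.
From PV = nRT: V₁ = nRT₁/P₁ = 19.69 L.
Isothermal, so P V is constant: T₂ = T₁; V₂ = V₁·(P₁/P₂) = 34.29 L.
Reversible adiabatic, γ = 1.30: T₃ = T₂·(V₂/V₃)^(γ−1) = 832.2 K; P₃ = P₂·(V₂/V₃)^γ = 725.8 torr.
V constant ⇒ P ∝ T: V₄ = V₃; T₄ = T₃·(P₄/P₃) = 1531 K.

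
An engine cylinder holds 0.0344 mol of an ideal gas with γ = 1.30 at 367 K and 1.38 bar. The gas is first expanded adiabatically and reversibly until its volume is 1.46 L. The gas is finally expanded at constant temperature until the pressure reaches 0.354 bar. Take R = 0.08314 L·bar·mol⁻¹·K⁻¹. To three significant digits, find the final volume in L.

V₃ ≈ 2.44 L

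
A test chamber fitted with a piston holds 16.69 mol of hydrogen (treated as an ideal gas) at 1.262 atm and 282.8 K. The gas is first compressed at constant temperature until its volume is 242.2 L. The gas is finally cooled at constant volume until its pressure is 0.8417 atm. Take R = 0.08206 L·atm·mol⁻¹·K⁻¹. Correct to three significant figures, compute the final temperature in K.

T₃ ≈ 149 K

From PV = nRT: V₁ = nRT₁/P₁ = 306.9 L.
Isothermal, so P V is constant: T₂ = T₁; P₂ = P₁·(V₁/V₂) = 1.599 atm.
V constant ⇒ P ∝ T: V₃ = V₂; T₃ = T₂·(P₃/P₂) = 148.8 K.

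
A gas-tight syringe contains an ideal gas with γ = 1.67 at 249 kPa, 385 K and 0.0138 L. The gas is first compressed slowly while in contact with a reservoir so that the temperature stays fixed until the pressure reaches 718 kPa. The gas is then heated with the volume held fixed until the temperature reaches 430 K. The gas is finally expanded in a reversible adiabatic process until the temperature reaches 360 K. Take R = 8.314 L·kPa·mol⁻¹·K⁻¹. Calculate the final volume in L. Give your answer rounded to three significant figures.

V₄ ≈ 0.00624 L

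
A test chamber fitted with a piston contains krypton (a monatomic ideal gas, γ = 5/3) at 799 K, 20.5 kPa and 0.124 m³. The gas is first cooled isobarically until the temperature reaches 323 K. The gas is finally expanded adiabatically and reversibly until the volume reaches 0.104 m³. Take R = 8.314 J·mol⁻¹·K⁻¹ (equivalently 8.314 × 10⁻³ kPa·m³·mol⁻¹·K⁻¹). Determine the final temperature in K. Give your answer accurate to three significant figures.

P constant ⇒ V ∝ T: P₂ = P₁; V₂ = V₁·(T₂/T₁) = 0.05013 m³.
Adiabatic (γ = 5/3), T V^(γ−1) and P V^γ constant: T₃ = T₂·(V₂/V₃)^(γ−1) = 198.6 K; P₃ = P₂·(V₂/V₃)^γ = 6.074 kPa.

T₃ ≈ 199 K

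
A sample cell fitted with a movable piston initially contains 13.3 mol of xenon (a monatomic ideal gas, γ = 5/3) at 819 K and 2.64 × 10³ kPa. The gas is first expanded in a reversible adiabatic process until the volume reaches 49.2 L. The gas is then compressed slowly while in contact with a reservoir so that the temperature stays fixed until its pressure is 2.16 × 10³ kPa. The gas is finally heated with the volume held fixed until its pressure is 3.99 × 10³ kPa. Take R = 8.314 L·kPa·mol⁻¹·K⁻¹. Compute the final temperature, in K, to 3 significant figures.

T₄ ≈ 1.19e+03 K

From PV = nRT: V₁ = nRT₁/P₁ = 34.30 L.
Reversible adiabatic, γ = 5/3: T₂ = T₁·(V₁/V₂)^(γ−1) = 644.0 K; P₂ = P₁·(V₁/V₂)^γ = 1447 kPa.
Isothermal, so P V is constant: T₃ = T₂; V₃ = V₂·(P₂/P₃) = 32.97 L.
Isochoric, so P/T is constant: V₄ = V₃; T₄ = T₃·(P₄/P₃) = 1190 K.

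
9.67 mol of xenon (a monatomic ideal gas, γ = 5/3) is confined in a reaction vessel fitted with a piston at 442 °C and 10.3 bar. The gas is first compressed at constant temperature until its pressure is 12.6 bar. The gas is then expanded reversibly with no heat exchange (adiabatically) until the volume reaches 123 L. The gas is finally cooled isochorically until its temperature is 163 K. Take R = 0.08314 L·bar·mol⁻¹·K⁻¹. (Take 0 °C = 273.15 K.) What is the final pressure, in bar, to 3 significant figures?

Convert: T₁ = 715.1 K.
From PV = nRT: V₁ = nRT₁/P₁ = 55.82 L.
Isothermal, so P V is constant: T₂ = T₁; V₂ = V₁·(P₁/P₂) = 45.63 L.
Adiabatic (γ = 5/3), T V^(γ−1) and P V^γ constant: T₃ = T₂·(V₂/V₃)^(γ−1) = 369.2 K; P₃ = P₂·(V₂/V₃)^γ = 2.413 bar.
V constant ⇒ P ∝ T: V₄ = V₃; P₄ = P₃·(T₄/T₃) = 1.065 bar.

P₄ ≈ 1.07 bar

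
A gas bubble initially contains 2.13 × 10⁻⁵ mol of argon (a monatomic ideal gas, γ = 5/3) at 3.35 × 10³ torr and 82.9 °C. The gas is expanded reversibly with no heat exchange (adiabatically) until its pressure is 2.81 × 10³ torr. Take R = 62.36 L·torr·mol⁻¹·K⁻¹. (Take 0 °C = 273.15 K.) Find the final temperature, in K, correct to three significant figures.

T₂ ≈ 332 K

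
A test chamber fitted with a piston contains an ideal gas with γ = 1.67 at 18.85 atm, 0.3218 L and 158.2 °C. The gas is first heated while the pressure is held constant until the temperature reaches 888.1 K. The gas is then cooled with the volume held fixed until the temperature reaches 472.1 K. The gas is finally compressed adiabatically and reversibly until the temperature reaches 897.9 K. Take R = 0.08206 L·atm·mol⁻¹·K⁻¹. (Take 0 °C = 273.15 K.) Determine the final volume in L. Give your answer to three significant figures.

V₄ ≈ 0.254 L

Convert: T₁ = 431.3 K.
P constant ⇒ V ∝ T: P₂ = P₁; V₂ = V₁·(T₂/T₁) = 0.6625 L.
V constant ⇒ P ∝ T: V₃ = V₂; P₃ = P₂·(T₃/T₂) = 10.02 atm.
Adiabatic (γ = 1.67), T V^(γ−1) and P V^γ constant: P₄ = P₃·(T₄/T₃)^(γ/(γ−1)) = 49.75 atm; V₄ = V₃·(T₃/T₄)^(1/(γ−1)) = 0.2538 L.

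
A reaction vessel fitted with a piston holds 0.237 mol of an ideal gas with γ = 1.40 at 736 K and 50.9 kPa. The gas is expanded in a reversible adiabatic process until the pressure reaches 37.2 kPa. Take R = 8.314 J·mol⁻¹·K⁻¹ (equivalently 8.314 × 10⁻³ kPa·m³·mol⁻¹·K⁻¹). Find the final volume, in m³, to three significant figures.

V₂ ≈ 0.0356 m³

From PV = nRT: V₁ = nRT₁/P₁ = 0.02849 m³.
Adiabatic (γ = 1.40), T V^(γ−1) and P V^γ constant: T₂ = T₁·(P₂/P₁)^((γ−1)/γ) = 672.9 K; V₂ = V₁·(P₁/P₂)^(1/γ) = 0.03564 m³.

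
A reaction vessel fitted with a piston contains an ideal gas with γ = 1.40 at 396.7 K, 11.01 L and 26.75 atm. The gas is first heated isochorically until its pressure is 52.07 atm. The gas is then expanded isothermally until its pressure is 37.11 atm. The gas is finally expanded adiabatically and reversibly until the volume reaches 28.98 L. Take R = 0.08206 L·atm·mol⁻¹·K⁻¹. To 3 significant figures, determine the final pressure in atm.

V constant ⇒ P ∝ T: V₂ = V₁; T₂ = T₁·(P₂/P₁) = 772.2 K.
T constant ⇒ Boyle's law P V = const: T₃ = T₂; V₃ = V₂·(P₂/P₃) = 15.45 L.
Reversible adiabatic, γ = 1.40: T₄ = T₃·(V₃/V₄)^(γ−1) = 600.4 K; P₄ = P₃·(V₃/V₄)^γ = 15.38 atm.

P₄ ≈ 15.4 atm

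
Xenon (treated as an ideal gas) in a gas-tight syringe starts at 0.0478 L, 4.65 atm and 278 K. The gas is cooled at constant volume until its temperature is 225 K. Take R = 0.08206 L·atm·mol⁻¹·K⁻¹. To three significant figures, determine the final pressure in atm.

P₂ ≈ 3.76 atm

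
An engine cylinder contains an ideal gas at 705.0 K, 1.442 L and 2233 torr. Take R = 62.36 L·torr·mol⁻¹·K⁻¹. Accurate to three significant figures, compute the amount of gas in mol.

n ≈ 0.0732 mol

PV = nRT ⇒ n = PV/(RT) = (2233 × 1.442) / (62.36 × 705.0)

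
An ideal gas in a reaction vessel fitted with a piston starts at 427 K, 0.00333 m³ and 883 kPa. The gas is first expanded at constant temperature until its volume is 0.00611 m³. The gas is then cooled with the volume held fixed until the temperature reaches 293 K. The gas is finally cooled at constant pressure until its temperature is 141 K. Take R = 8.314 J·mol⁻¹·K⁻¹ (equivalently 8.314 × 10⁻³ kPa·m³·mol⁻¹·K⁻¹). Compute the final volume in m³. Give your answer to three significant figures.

V₄ ≈ 0.00294 m³

T constant ⇒ Boyle's law P V = const: T₂ = T₁; P₂ = P₁·(V₁/V₂) = 481.2 kPa.
V constant ⇒ P ∝ T: V₃ = V₂; P₃ = P₂·(T₃/T₂) = 330.2 kPa.
Isobaric, so V/T is constant: P₄ = P₃; V₄ = V₃·(T₄/T₃) = 0.002940 m³.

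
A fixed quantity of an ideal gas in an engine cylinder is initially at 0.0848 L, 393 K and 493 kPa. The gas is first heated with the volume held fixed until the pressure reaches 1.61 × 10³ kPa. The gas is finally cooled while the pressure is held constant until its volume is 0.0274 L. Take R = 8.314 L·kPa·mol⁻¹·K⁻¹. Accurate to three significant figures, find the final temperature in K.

Isochoric, so P/T is constant: V₂ = V₁; T₂ = T₁·(P₂/P₁) = 1283 K.
Isobaric, so V/T is constant: P₃ = P₂; T₃ = T₂·(V₃/V₂) = 414.7 K.

T₃ ≈ 415 K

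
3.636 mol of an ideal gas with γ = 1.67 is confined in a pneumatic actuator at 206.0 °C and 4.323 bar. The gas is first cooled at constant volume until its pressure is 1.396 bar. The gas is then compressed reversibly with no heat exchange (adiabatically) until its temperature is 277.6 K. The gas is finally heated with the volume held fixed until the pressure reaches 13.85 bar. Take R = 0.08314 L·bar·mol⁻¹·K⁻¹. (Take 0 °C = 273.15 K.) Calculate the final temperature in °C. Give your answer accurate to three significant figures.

Convert: T₁ = 479.1 K.
From PV = nRT: V₁ = nRT₁/P₁ = 33.51 L.
V constant ⇒ P ∝ T: V₂ = V₁; T₂ = T₁·(P₂/P₁) = 154.7 K.
Reversible adiabatic, γ = 1.67: P₃ = P₂·(T₃/T₂)^(γ/(γ−1)) = 5.993 bar; V₃ = V₂·(T₂/T₃)^(1/(γ−1)) = 14.00 L.
V constant ⇒ P ∝ T: V₄ = V₃; T₄ = T₃·(P₄/P₃) = 641.6 K.

T₄ ≈ 368 °C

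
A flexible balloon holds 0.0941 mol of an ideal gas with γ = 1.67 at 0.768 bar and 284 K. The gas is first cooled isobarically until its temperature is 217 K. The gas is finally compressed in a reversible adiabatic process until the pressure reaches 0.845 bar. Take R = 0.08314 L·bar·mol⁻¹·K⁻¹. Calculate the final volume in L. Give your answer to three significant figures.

V₃ ≈ 2.09 L

From PV = nRT: V₁ = nRT₁/P₁ = 2.893 L.
Isobaric, so V/T is constant: P₂ = P₁; V₂ = V₁·(T₂/T₁) = 2.211 L.
Reversible adiabatic, γ = 1.67: T₃ = T₂·(P₃/P₂)^((γ−1)/γ) = 225.5 K; V₃ = V₂·(P₂/P₃)^(1/γ) = 2.088 L.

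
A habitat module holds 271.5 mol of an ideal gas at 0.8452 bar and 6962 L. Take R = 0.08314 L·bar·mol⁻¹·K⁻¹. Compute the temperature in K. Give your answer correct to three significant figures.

PV = nRT ⇒ T = PV/(nR) = (0.8452 × 6962) / (271.5 × 0.08314)

T ≈ 261 K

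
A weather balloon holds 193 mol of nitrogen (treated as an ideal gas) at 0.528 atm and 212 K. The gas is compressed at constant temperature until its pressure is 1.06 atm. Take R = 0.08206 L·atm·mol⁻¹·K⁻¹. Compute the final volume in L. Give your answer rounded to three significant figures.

V₂ ≈ 3.17e+03 L

From PV = nRT: V₁ = nRT₁/P₁ = 6359 L.
T constant ⇒ Boyle's law P V = const: T₂ = T₁; V₂ = V₁·(P₁/P₂) = 3168 L.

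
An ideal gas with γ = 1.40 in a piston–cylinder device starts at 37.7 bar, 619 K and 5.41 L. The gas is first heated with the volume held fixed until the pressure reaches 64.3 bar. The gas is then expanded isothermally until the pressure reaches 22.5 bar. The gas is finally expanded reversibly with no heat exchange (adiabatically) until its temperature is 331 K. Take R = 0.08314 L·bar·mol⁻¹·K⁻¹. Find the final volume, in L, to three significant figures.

V₄ ≈ 281 L

V constant ⇒ P ∝ T: V₂ = V₁; T₂ = T₁·(P₂/P₁) = 1056 K.
Isothermal, so P V is constant: T₃ = T₂; V₃ = V₂·(P₂/P₃) = 15.46 L.
Adiabatic (γ = 1.40), T V^(γ−1) and P V^γ constant: P₄ = P₃·(T₄/T₃)^(γ/(γ−1)) = 0.3883 bar; V₄ = V₃·(T₃/T₄)^(1/(γ−1)) = 280.9 L.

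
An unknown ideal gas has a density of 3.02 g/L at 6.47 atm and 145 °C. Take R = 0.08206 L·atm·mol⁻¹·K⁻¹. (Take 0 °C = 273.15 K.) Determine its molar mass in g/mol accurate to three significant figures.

ρ = PM/(RT) ⇒ M = ρRT/P = (3.02 × 0.08206 × 418.1) / 6.47

M ≈ 16.0 g/mol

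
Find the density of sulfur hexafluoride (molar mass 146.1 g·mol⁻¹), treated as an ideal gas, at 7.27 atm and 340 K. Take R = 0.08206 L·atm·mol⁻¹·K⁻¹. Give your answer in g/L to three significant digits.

ρ = PM/(RT) = (7.27 × 146.1) / (0.08206 × 340.0)

ρ ≈ 38.1 g/L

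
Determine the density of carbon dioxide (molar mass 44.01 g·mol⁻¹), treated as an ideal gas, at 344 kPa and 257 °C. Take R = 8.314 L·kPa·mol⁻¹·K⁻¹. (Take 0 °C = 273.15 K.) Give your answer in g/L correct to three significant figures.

ρ ≈ 3.43 g/L

ρ = PM/(RT) = (344 × 44.01) / (8.314 × 530.1)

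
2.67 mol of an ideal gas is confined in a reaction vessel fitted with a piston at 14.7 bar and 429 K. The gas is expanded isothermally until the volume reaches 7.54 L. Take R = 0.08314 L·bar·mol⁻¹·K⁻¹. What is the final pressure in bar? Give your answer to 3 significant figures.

From PV = nRT: V₁ = nRT₁/P₁ = 6.478 L.
T constant ⇒ Boyle's law P V = const: T₂ = T₁; P₂ = P₁·(V₁/V₂) = 12.63 bar.

P₂ ≈ 12.6 bar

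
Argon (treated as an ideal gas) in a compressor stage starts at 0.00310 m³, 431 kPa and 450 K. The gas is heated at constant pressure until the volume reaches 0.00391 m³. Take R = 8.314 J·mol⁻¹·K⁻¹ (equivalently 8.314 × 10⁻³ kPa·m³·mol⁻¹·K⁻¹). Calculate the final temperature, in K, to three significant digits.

Isobaric, so V/T is constant: P₂ = P₁; T₂ = T₁·(V₂/V₁) = 567.6 K.

T₂ ≈ 568 K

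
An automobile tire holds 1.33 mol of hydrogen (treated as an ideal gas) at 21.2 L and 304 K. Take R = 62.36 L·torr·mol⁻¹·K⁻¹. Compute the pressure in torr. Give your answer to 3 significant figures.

PV = nRT ⇒ P = nRT/V = (1.33 × 62.36 × 304) / 21.2

P ≈ 1.19e+03 torr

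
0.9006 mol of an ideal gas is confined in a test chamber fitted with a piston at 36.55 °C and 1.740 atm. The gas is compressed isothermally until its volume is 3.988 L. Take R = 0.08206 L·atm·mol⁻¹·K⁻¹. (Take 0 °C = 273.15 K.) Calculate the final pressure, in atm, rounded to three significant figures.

P₂ ≈ 5.74 atm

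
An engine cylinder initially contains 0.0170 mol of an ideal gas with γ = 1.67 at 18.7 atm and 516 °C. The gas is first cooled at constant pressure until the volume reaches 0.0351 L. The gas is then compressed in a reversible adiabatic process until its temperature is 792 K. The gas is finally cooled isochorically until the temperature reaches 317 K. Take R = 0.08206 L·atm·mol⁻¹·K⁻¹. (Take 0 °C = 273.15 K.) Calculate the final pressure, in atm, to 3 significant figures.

P₄ ≈ 27.4 atm

Convert: T₁ = 789.1 K.
From PV = nRT: V₁ = nRT₁/P₁ = 0.05887 L.
Isobaric, so V/T is constant: P₂ = P₁; T₂ = T₁·(V₂/V₁) = 470.5 K.
Adiabatic (γ = 1.67), T V^(γ−1) and P V^γ constant: P₃ = P₂·(T₃/T₂)^(γ/(γ−1)) = 68.48 atm; V₃ = V₂·(T₂/T₃)^(1/(γ−1)) = 0.01613 L.
Isochoric, so P/T is constant: V₄ = V₃; P₄ = P₃·(T₄/T₃) = 27.41 atm.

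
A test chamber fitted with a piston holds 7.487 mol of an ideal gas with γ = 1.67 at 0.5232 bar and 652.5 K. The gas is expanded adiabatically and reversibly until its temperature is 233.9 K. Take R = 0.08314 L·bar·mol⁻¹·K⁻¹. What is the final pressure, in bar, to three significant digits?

From PV = nRT: V₁ = nRT₁/P₁ = 776.3 L.
Adiabatic (γ = 1.67), T V^(γ−1) and P V^γ constant: P₂ = P₁·(T₂/T₁)^(γ/(γ−1)) = 0.04056 bar; V₂ = V₁·(T₁/T₂)^(1/(γ−1)) = 3589 L.

P₂ ≈ 0.0406 bar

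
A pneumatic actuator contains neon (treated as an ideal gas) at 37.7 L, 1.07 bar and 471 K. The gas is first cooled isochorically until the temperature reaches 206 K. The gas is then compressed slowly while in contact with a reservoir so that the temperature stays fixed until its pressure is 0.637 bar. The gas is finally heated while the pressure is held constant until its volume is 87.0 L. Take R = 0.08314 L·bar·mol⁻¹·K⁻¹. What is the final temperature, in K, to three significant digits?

T₄ ≈ 647 K

Isochoric, so P/T is constant: V₂ = V₁; P₂ = P₁·(T₂/T₁) = 0.4680 bar.
Isothermal, so P V is constant: T₃ = T₂; V₃ = V₂·(P₂/P₃) = 27.70 L.
Isobaric, so V/T is constant: P₄ = P₃; T₄ = T₃·(V₄/V₃) = 647.1 K.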